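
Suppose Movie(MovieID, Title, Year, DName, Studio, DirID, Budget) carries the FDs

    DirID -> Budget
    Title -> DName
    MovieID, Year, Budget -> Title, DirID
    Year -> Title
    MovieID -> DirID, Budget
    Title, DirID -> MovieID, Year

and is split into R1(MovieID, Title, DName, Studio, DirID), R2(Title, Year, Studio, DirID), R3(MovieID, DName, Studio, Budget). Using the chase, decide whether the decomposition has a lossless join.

Yes

Chase test. Columns are MovieID, Title, Year, DName, Studio, DirID, Budget; row i has aⱼ where attribute j ∈ Ri, else bᵢⱼ.
Initial tableau (one row per fragment):
  row 1: a1 a2 b13 a4 a5 a6 b17
  row 2: b21 a2 a3 b24 a5 a6 b27
  row 3: a1 b32 b33 a4 a5 b36 a7
Rows 1 and 2 agree on DirID; apply DirID→Budget and equate their Budget entries.
Rows 1 and 2 agree on Title; apply Title→DName and equate their DName entries.
Rows 1 and 3 agree on MovieID; apply MovieID→DirID, Budget and equate their DirID, Budget entries.
Rows 1 and 2 agree on Title, DirID; apply Title, DirID→MovieID, Year and equate their MovieID, Year entries.
Row 1 is now all distinguished symbols — the join is lossless.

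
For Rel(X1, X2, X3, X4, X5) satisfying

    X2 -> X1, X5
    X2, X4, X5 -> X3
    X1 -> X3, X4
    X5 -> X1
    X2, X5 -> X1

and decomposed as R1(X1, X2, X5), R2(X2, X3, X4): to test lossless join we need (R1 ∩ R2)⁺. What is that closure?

X1, X2, X3, X4, X5

R1 ∩ R2 = {X2}.
X2 → X1, X5 applies, adding X1, X5
X1 → X3, X4 applies, adding X3, X4
Closure: {X1, X2, X3, X4, X5}.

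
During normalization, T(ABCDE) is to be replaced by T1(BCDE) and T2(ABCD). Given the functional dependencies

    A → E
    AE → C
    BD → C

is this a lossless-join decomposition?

No

Common attributes: T1 ∩ T2 = {BCD}.
No dependency enlarges {BCD}, so (BCD)⁺ = {BCD}.
The closure contains neither all of T1 = {BCDE} nor all of T2 = {ABCD}, so the common attributes are not a superkey of either fragment. The join is lossy.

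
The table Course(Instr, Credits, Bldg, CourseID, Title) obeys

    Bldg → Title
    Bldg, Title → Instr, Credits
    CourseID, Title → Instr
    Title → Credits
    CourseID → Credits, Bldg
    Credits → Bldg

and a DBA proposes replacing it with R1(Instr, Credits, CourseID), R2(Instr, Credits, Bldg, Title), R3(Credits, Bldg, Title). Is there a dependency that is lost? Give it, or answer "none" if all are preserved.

none

Bldg → Title lies within R2.
Bldg, Title → Instr, Credits lies within R2.
CourseID, Title → Instr: restricted closure across fragments reaches Instr.
Title → Credits lies within R2.
CourseID → Credits, Bldg: restricted closure across fragments reaches Credits, Bldg.
Credits → Bldg lies within R2.
Every dependency is enforceable on the fragments, so the decomposition is dependency-preserving.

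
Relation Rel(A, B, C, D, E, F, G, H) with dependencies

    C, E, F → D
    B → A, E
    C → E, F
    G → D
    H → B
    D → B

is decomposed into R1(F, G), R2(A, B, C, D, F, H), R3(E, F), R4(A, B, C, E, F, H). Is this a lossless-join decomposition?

Chase test. Columns are A, B, C, D, E, F, G, H; row i has aⱼ where attribute j ∈ Ri, else bᵢⱼ.
Initial tableau (one row per fragment):
  row 1: b11 b12 b13 b14 b15 a6 a7 b18
  row 2: a1 a2 a3 a4 b25 a6 b27 a8
  row 3: b31 b32 b33 b34 a5 a6 b37 b38
  row 4: a1 a2 a3 b44 a5 a6 b47 a8
Rows 2 and 4 agree on B; apply B→A, E and equate their A, E entries.
Rows 2 and 4 agree on C, E, F; apply C, E, F→D and equate their D entries.
No row becomes fully distinguished — the join is lossy.

No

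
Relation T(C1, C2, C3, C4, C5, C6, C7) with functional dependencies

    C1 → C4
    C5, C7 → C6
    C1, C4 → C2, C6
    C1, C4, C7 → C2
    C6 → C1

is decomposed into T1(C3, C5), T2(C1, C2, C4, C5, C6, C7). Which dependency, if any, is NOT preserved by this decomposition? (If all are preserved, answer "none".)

C1 → C4 lies within T2.
C5, C7 → C6 lies within T2.
C1, C4 → C2, C6 lies within T2.
C1, C4, C7 → C2 lies within T2.
C6 → C1 lies within T2.
Every dependency is enforceable on the fragments, so the decomposition is dependency-preserving.

none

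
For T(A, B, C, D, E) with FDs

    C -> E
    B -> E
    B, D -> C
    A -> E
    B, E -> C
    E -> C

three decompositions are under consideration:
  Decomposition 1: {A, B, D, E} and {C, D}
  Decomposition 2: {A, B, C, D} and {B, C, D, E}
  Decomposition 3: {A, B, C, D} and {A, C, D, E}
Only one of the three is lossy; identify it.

Decomposition 1

Decomposition 1: common = {D}, closure = {D} → lossy.
Decomposition 2: common = {B, C, D}, closure = {B, C, D, E} → lossless.
Decomposition 3: common = {A, C, D}, closure = {A, C, D, E} → lossless.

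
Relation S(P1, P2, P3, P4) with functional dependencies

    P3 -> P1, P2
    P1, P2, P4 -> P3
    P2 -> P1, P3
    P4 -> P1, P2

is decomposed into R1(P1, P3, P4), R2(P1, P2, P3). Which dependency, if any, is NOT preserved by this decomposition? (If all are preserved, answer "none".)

P3 → P1, P2 lies within R2.
P1, P2, P4 → P3: restricted closure across fragments reaches P3.
P2 → P1, P3 lies within R2.
P4 → P1, P2: restricted closure across fragments reaches P1, P2.
Every dependency is enforceable on the fragments, so the decomposition is dependency-preserving.

none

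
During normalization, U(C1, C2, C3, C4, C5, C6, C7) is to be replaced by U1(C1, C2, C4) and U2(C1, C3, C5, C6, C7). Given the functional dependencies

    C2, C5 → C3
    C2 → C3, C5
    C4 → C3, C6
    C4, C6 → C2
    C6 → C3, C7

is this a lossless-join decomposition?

Common attributes: U1 ∩ U2 = {C1}.
No dependency enlarges {C1}, so (C1)⁺ = {C1}.
The closure contains neither all of U1 = {C1, C2, C4} nor all of U2 = {C1, C3, C5, C6, C7}, so the common attributes are not a superkey of either fragment. The join is lossy.

No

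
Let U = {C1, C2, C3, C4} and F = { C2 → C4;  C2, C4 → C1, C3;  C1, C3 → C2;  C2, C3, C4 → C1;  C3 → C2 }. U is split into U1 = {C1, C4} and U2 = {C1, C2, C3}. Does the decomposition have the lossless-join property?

Common attributes: U1 ∩ U2 = {C1}.
No dependency enlarges {C1}, so (C1)⁺ = {C1}.
The closure contains neither all of U1 = {C1, C4} nor all of U2 = {C1, C2, C3}, so the common attributes are not a superkey of either fragment. The join is lossy.

No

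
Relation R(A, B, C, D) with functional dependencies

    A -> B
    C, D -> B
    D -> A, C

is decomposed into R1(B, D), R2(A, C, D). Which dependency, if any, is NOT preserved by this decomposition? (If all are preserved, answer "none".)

A -> B

Check A → B: no single fragment contains all of {A, B}, and the restricted closure of {A} across the fragments never reaches {B}.
C, D → B is preserved.
D → A, C is preserved.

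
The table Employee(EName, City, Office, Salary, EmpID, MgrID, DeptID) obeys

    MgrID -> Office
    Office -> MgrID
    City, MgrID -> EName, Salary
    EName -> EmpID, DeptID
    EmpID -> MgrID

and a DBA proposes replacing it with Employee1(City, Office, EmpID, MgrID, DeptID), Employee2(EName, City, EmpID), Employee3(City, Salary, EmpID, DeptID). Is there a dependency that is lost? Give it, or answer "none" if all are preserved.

Check EName → EmpID, DeptID: no single fragment contains all of {EName, EmpID, DeptID}, and the restricted closure of {EName} across the fragments never reaches {EmpID, DeptID}.
MgrID → Office is preserved.
Office → MgrID is preserved.
City, MgrID → EName, Salary is preserved.
EmpID → MgrID is preserved.

EName -> EmpID, DeptID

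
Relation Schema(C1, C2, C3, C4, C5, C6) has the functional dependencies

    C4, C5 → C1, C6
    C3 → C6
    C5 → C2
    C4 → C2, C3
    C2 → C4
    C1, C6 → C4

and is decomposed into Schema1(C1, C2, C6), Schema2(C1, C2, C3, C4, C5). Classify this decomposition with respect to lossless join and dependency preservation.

lossless but not dependency-preserving

Lossless test: (C1, C2)⁺ = {C1, C2, C3, C4, C6}, which contains all of one fragment — lossless.
Dependency preservation: the restricted closure of {C3} across the fragments never reaches {C6}, so C3 → C6 cannot be enforced without a join — not preserved.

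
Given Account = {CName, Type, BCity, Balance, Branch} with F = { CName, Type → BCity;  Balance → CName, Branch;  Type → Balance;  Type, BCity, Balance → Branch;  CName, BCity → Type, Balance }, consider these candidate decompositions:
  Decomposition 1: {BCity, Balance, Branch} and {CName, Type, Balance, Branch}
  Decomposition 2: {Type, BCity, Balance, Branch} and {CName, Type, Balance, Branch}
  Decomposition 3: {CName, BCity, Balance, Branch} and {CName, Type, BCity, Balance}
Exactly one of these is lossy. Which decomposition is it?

Decomposition 1

Decomposition 1: common = {Balance, Branch}, closure = {CName, Balance, Branch} → lossy.
Decomposition 2: common = {Type, Balance, Branch}, closure = {CName, Type, BCity, Balance, Branch} → lossless.
Decomposition 3: common = {CName, BCity, Balance}, closure = {CName, Type, BCity, Balance, Branch} → lossless.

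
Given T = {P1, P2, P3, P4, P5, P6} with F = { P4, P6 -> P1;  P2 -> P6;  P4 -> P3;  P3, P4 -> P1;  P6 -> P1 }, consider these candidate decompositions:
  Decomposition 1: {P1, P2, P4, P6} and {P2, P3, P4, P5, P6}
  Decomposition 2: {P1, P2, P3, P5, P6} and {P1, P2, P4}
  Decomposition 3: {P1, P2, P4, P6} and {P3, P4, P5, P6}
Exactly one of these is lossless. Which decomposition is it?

Decomposition 1

Decomposition 1: common = {P2, P4, P6}, closure = {P1, P2, P3, P4, P6} → lossless.
Decomposition 2: common = {P1, P2}, closure = {P1, P2, P6} → lossy.
Decomposition 3: common = {P4, P6}, closure = {P1, P3, P4, P6} → lossy.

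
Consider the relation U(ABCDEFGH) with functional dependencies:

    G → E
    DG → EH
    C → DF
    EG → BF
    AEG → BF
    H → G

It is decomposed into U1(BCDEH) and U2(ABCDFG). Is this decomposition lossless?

Common attributes: U1 ∩ U2 = {BCD}.
Closure of {BCD}: C → DF applies, adding F. So (BCD)⁺ = {BCDF}.
The closure contains neither all of U1 = {BCDEH} nor all of U2 = {ABCDFG}, so the common attributes are not a superkey of either fragment. The join is lossy.

No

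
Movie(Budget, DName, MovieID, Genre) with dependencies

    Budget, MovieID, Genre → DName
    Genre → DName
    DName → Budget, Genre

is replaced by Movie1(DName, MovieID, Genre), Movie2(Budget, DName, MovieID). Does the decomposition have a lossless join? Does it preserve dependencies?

Lossless test: (DName, MovieID)⁺ = {Budget, DName, MovieID, Genre}, which contains all of one fragment — lossless.
Dependency preservation: Budget, MovieID, Genre → DName; DName → Budget, Genre are not contained in any single fragment, but the restricted closure of each left-hand side across the fragments still reaches the right-hand side; the remaining FDs each lie inside some fragment. All dependencies are preserved.

lossless and dependency-preserving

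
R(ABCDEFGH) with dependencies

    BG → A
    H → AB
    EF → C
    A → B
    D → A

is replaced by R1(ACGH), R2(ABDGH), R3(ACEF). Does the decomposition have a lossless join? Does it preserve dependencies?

Lossless test (chase): Rows 1 and 2 agree on H; apply H→AB and equate their AB entries. Rows 1 and 3 agree on A; apply A→B and equate their B entries. No row becomes fully distinguished — the join is lossy.
Dependency preservation: every FD's attributes lie within a single fragment, so each can be enforced locally — preserved.

lossy but dependency-preserving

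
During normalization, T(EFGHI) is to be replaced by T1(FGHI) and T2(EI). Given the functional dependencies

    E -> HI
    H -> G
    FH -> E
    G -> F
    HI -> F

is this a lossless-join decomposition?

Common attributes: T1 ∩ T2 = {I}.
No dependency enlarges {I}, so (I)⁺ = {I}.
The closure contains neither all of T1 = {FGHI} nor all of T2 = {EI}, so the common attributes are not a superkey of either fragment. The join is lossy.

No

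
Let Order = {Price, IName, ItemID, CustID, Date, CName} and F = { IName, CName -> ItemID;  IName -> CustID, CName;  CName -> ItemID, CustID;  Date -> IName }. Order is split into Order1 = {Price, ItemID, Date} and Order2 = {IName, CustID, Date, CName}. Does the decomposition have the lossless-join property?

Yes

Common attributes: Order1 ∩ Order2 = {Date}.
Closure of {Date}: Date → IName applies, adding IName; IName → CustID, CName applies, adding CustID, CName; CName → ItemID, CustID applies, adding ItemID. So (Date)⁺ = {IName, ItemID, CustID, Date, CName}.
This closure contains every attribute of Order2, so Order1 ∩ Order2 → Order2. The join is lossless.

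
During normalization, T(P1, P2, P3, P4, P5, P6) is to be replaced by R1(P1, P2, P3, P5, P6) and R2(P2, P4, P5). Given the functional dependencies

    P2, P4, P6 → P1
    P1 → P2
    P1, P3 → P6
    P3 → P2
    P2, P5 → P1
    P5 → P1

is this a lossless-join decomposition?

Common attributes: R1 ∩ R2 = {P2, P5}.
Closure of {P2, P5}: P2, P5 → P1 applies, adding P1. So (P2, P5)⁺ = {P1, P2, P5}.
The closure contains neither all of R1 = {P1, P2, P3, P5, P6} nor all of R2 = {P2, P4, P5}, so the common attributes are not a superkey of either fragment. The join is lossy.

No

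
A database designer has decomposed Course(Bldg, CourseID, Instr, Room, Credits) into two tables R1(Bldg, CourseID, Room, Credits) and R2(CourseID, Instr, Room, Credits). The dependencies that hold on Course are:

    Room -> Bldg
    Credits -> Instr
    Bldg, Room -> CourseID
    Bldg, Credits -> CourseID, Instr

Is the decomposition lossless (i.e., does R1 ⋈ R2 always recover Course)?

Yes

Common attributes: R1 ∩ R2 = {CourseID, Room, Credits}.
Closure of {CourseID, Room, Credits}: Room → Bldg applies, adding Bldg; Credits → Instr applies, adding Instr. So (CourseID, Room, Credits)⁺ = {Bldg, CourseID, Instr, Room, Credits}.
This closure contains every attribute of R1, so R1 ∩ R2 → R1. The join is lossless.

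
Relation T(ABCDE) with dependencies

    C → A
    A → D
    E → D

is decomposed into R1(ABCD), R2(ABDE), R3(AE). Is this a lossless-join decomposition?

Chase test. Columns are ABCDE; row i has aⱼ where attribute j ∈ Ri, else bᵢⱼ.
Initial tableau (one row per fragment):
  row 1: a1 a2 a3 a4 b15
  row 2: a1 a2 b23 a4 a5
  row 3: a1 b32 b33 b34 a5
Rows 1 and 3 agree on A; apply A→D and equate their D entries.
No row becomes fully distinguished — the join is lossy.

No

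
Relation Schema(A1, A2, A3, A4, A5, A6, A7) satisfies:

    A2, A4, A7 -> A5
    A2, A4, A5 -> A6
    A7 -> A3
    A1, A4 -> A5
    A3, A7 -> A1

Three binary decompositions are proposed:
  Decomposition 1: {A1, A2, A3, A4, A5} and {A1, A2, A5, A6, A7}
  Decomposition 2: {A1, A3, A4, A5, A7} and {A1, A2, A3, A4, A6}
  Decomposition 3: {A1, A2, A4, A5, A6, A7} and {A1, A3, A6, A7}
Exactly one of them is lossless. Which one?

Decomposition 1: common = {A1, A2, A5}, closure = {A1, A2, A5} → lossy.
Decomposition 2: common = {A1, A3, A4}, closure = {A1, A3, A4, A5} → lossy.
Decomposition 3: common = {A1, A6, A7}, closure = {A1, A3, A6, A7} → lossless.

Decomposition 3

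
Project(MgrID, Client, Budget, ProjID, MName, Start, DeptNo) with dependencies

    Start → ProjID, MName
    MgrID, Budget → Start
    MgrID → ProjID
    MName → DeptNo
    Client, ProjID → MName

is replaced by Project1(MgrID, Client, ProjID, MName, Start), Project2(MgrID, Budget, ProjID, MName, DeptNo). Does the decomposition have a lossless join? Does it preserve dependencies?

Lossless test: (MgrID, ProjID, MName)⁺ = {MgrID, ProjID, MName, DeptNo}, which is a superkey of neither fragment — lossy.
Dependency preservation: the restricted closure of {MgrID, Budget} across the fragments never reaches {Start}, so MgrID, Budget → Start cannot be enforced without a join — not preserved.

lossy and not dependency-preserving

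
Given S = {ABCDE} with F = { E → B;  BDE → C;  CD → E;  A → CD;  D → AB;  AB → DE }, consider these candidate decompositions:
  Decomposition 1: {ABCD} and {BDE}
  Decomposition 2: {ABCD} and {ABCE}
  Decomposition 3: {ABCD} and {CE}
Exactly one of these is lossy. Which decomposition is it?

Decomposition 3

Decomposition 1: common = {BD}, closure = {ABCDE} → lossless.
Decomposition 2: common = {ABC}, closure = {ABCDE} → lossless.
Decomposition 3: common = {C}, closure = {C} → lossy.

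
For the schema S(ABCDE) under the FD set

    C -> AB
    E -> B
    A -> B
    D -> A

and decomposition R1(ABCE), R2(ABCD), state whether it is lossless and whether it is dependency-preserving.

Lossless test: (ABC)⁺ = {ABC}, which is a superkey of neither fragment — lossy.
Dependency preservation: every FD's attributes lie within a single fragment, so each can be enforced locally — preserved.

lossy but dependency-preserving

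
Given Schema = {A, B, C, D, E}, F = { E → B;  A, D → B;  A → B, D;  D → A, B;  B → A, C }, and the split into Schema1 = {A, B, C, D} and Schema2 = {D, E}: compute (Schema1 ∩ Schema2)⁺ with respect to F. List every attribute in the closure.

Schema1 ∩ Schema2 = {D}.
D → A, B applies, adding A, B
B → A, C applies, adding C
Closure: {A, B, C, D}.

A, B, C, D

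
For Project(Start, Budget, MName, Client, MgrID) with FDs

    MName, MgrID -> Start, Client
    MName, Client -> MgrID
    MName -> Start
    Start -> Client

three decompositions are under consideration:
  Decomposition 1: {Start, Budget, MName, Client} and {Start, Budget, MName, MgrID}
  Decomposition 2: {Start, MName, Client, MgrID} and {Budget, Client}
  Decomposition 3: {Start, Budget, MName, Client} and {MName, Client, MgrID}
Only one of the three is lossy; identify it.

Decomposition 1: common = {Start, Budget, MName}, closure = {Start, Budget, MName, Client, MgrID} → lossless.
Decomposition 2: common = {Client}, closure = {Client} → lossy.
Decomposition 3: common = {MName, Client}, closure = {Start, MName, Client, MgrID} → lossless.

Decomposition 2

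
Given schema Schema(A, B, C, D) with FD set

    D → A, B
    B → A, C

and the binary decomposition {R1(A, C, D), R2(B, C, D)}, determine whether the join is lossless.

Yes

Common attributes: R1 ∩ R2 = {C, D}.
Closure of {C, D}: D → A, B applies, adding A, B. So (C, D)⁺ = {A, B, C, D}.
This closure contains every attribute of R1, so R1 ∩ R2 → R1. The join is lossless.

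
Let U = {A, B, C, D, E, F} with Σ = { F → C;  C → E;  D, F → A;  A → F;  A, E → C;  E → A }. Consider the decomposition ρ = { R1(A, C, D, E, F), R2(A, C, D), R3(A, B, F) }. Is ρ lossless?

No

Chase test. Columns are A, B, C, D, E, F; row i has aⱼ where attribute j ∈ Ri, else bᵢⱼ.
Initial tableau (one row per fragment):
  row 1: a1 b12 a3 a4 a5 a6
  row 2: a1 b22 a3 a4 b25 b26
  row 3: a1 a2 b33 b34 b35 a6
Rows 1 and 3 agree on F; apply F→C and equate their C entries.
Rows 1 and 2 agree on C; apply C→E and equate their E entries.
Rows 1 and 3 agree on C; apply C→E and equate their E entries.
Rows 1 and 2 agree on A; apply A→F and equate their F entries.
No row becomes fully distinguished — the join is lossy.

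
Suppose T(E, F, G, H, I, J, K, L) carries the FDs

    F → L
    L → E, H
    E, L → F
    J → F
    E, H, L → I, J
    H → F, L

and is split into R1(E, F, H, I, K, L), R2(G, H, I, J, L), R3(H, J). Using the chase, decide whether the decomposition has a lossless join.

No

Chase test. Columns are E, F, G, H, I, J, K, L; row i has aⱼ where attribute j ∈ Ri, else bᵢⱼ.
Initial tableau (one row per fragment):
  row 1: a1 a2 b13 a4 a5 b16 a7 a8
  row 2: b21 b22 a3 a4 a5 a6 b27 a8
  row 3: b31 b32 b33 a4 b35 a6 b37 b38
Rows 1 and 2 agree on L; apply L→E, H and equate their E, H entries.
Rows 1 and 2 agree on E, L; apply E, L→F and equate their F entries.
Rows 2 and 3 agree on J; apply J→F and equate their F entries.
Rows 1 and 2 agree on E, H, L; apply E, H, L→I, J and equate their I, J entries.
Rows 1 and 3 agree on H; apply H→F, L and equate their F, L entries.
Rows 1 and 3 agree on L; apply L→E, H and equate their E, H entries.
Rows 1 and 3 agree on E, H, L; apply E, H, L→I, J and equate their I, J entries.
No row becomes fully distinguished — the join is lossy.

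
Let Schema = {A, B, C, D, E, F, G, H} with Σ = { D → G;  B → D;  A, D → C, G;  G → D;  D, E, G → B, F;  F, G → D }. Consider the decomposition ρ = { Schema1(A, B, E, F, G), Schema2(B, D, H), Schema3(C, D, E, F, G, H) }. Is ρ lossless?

Chase test. Columns are A, B, C, D, E, F, G, H; row i has aⱼ where attribute j ∈ Schemai, else bᵢⱼ.
Initial tableau (one row per fragment):
  row 1: a1 a2 b13 b14 a5 a6 a7 b18
  row 2: b21 a2 b23 a4 b25 b26 b27 a8
  row 3: b31 b32 a3 a4 a5 a6 a7 a8
Rows 2 and 3 agree on D; apply D→G and equate their G entries.
Rows 1 and 2 agree on B; apply B→D and equate their D entries.
Rows 1 and 3 agree on D, E, G; apply D, E, G→B, F and equate their B, F entries.
No row becomes fully distinguished — the join is lossy.

No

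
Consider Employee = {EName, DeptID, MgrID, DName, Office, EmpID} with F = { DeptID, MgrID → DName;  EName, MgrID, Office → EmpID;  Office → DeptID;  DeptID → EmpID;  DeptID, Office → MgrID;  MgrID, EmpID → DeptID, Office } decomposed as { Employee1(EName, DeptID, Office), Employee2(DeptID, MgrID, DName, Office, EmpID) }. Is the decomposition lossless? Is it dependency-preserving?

lossless and dependency-preserving

Lossless test: (DeptID, Office)⁺ = {DeptID, MgrID, DName, Office, EmpID}, which contains all of one fragment — lossless.
Dependency preservation: EName, MgrID, Office → EmpID is not contained in any single fragment, but the restricted closure of its left-hand side across the fragments still reaches the right-hand side; the remaining FDs each lie inside some fragment. All dependencies are preserved.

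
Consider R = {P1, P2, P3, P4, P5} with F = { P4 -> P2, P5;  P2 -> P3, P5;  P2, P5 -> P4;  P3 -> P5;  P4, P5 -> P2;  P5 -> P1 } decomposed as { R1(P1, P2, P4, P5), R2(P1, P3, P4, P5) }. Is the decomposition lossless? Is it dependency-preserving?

lossless and dependency-preserving

Lossless test: (P1, P4, P5)⁺ = {P1, P2, P3, P4, P5}, which contains all of one fragment — lossless.
Dependency preservation: P2 → P3, P5 is not contained in any single fragment, but the restricted closure of its left-hand side across the fragments still reaches the right-hand side; the remaining FDs each lie inside some fragment. All dependencies are preserved.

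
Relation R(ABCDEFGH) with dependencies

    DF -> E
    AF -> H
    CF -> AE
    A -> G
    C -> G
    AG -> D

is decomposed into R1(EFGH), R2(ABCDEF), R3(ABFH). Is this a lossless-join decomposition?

Chase test. Columns are ABCDEFGH; row i has aⱼ where attribute j ∈ Ri, else bᵢⱼ.
Initial tableau (one row per fragment):
  row 1: b11 b12 b13 b14 a5 a6 a7 a8
  row 2: a1 a2 a3 a4 a5 a6 b27 b28
  row 3: a1 a2 b33 b34 b35 a6 b37 a8
Rows 2 and 3 agree on AF; apply AF→H and equate their H entries.
Rows 2 and 3 agree on A; apply A→G and equate their G entries.
Rows 2 and 3 agree on AG; apply AG→D and equate their D entries.
Rows 2 and 3 agree on DF; apply DF→E and equate their E entries.
No row becomes fully distinguished — the join is lossy.

No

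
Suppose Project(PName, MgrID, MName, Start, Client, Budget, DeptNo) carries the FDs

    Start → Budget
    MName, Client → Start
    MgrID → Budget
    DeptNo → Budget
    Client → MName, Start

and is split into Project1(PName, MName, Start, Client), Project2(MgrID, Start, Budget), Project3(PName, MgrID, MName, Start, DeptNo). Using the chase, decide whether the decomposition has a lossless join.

No

Chase test. Columns are PName, MgrID, MName, Start, Client, Budget, DeptNo; row i has aⱼ where attribute j ∈ Projecti, else bᵢⱼ.
Initial tableau (one row per fragment):
  row 1: a1 b12 a3 a4 a5 b16 b17
  row 2: b21 a2 b23 a4 b25 a6 b27
  row 3: a1 a2 a3 a4 b35 b36 a7
Rows 1 and 2 agree on Start; apply Start→Budget and equate their Budget entries.
Rows 1 and 3 agree on Start; apply Start→Budget and equate their Budget entries.
No row becomes fully distinguished — the join is lossy.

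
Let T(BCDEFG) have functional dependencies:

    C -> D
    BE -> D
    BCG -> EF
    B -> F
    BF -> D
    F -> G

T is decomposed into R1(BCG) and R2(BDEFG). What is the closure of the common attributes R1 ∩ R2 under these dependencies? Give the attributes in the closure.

BDFG

R1 ∩ R2 = {BG}.
B → F applies, adding F
BF → D applies, adding D
Closure: {BDFG}.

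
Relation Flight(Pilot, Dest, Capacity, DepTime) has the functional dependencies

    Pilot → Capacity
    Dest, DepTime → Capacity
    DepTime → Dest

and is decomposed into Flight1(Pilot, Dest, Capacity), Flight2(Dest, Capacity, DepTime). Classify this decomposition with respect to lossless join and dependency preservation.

lossy but dependency-preserving

Lossless test: (Dest, Capacity)⁺ = {Dest, Capacity}, which is a superkey of neither fragment — lossy.
Dependency preservation: every FD's attributes lie within a single fragment, so each can be enforced locally — preserved.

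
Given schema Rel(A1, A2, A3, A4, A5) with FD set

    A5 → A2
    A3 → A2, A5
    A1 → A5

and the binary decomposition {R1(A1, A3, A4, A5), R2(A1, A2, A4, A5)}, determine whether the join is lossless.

Yes

Common attributes: R1 ∩ R2 = {A1, A4, A5}.
Closure of {A1, A4, A5}: A5 → A2 applies, adding A2. So (A1, A4, A5)⁺ = {A1, A2, A4, A5}.
This closure contains every attribute of R2, so R1 ∩ R2 → R2. The join is lossless.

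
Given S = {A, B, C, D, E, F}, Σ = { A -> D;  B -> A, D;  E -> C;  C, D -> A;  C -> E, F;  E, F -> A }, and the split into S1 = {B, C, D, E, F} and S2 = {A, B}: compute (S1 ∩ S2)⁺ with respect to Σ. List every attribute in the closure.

S1 ∩ S2 = {B}.
B → A, D applies, adding A, D
Closure: {A, B, D}.

A, B, D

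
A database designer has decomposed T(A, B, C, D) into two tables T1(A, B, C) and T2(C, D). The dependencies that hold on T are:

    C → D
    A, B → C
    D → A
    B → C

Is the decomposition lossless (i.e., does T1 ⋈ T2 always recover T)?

Yes

Common attributes: T1 ∩ T2 = {C}.
Closure of {C}: C → D applies, adding D; D → A applies, adding A. So (C)⁺ = {A, C, D}.
This closure contains every attribute of T2, so T1 ∩ T2 → T2. The join is lossless.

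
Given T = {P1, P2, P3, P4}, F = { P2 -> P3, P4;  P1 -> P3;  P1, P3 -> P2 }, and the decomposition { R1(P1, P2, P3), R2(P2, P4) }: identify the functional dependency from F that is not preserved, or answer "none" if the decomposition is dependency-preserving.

P2 → P3, P4: restricted closure across fragments reaches P3, P4.
P1 → P3 lies within R1.
P1, P3 → P2 lies within R1.
Every dependency is enforceable on the fragments, so the decomposition is dependency-preserving.

none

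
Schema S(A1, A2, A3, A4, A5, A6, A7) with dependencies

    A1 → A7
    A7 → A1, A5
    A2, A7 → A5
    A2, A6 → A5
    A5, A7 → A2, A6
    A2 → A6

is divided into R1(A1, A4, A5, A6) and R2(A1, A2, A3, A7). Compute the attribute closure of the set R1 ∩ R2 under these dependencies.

A1, A2, A5, A6, A7

R1 ∩ R2 = {A1}.
A1 → A7 applies, adding A7
A7 → A1, A5 applies, adding A5
A5, A7 → A2, A6 applies, adding A2, A6
Closure: {A1, A2, A5, A6, A7}.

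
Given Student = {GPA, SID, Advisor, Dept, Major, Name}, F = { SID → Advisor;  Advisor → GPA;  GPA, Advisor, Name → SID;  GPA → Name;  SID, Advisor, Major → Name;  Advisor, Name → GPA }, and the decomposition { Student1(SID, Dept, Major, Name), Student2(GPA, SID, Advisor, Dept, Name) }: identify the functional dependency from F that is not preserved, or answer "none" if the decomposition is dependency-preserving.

SID → Advisor lies within Student2.
Advisor → GPA lies within Student2.
GPA, Advisor, Name → SID lies within Student2.
GPA → Name lies within Student2.
SID, Advisor, Major → Name: restricted closure across fragments reaches Name.
Advisor, Name → GPA lies within Student2.
Every dependency is enforceable on the fragments, so the decomposition is dependency-preserving.

none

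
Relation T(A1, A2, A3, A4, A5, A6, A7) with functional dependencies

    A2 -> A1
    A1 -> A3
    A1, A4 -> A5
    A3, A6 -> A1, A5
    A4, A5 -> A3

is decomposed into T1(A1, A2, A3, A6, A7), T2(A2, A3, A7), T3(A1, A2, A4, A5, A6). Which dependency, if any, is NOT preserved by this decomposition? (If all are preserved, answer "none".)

Check A4, A5 → A3: no single fragment contains all of {A3, A4, A5}, and the restricted closure of {A4, A5} across the fragments never reaches {A3}.
A2 → A1 is preserved.
A1 → A3 is preserved.
A1, A4 → A5 is preserved.
A3, A6 → A1, A5 is preserved.

A4, A5 -> A3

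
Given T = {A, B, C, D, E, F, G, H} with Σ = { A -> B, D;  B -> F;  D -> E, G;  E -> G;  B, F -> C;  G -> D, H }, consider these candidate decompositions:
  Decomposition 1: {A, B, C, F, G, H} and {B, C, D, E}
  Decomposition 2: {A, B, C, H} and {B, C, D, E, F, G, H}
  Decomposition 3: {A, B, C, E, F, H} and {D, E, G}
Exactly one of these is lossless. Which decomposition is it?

Decomposition 3

Decomposition 1: common = {B, C}, closure = {B, C, F} → lossy.
Decomposition 2: common = {B, C, H}, closure = {B, C, F, H} → lossy.
Decomposition 3: common = {E}, closure = {D, E, G, H} → lossless.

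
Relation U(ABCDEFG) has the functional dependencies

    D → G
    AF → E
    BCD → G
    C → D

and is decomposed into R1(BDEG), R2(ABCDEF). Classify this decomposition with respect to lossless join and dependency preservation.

lossless and dependency-preserving

Lossless test: (BDE)⁺ = {BDEG}, which contains all of one fragment — lossless.
Dependency preservation: BCD → G is not contained in any single fragment, but the restricted closure of its left-hand side across the fragments still reaches the right-hand side; the remaining FDs each lie inside some fragment. All dependencies are preserved.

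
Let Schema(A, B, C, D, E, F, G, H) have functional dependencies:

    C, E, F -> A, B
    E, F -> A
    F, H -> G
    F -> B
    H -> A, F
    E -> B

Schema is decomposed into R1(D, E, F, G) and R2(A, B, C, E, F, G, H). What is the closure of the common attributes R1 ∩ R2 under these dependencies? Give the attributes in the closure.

R1 ∩ R2 = {E, F, G}.
E, F → A applies, adding A
F → B applies, adding B
Closure: {A, B, E, F, G}.

A, B, E, F, G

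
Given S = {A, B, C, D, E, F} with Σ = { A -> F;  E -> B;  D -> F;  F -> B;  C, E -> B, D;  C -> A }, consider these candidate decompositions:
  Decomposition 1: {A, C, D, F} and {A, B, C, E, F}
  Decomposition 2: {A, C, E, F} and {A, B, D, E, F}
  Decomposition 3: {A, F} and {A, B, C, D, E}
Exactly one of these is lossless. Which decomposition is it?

Decomposition 1: common = {A, C, F}, closure = {A, B, C, F} → lossy.
Decomposition 2: common = {A, E, F}, closure = {A, B, E, F} → lossy.
Decomposition 3: common = {A}, closure = {A, B, F} → lossless.

Decomposition 3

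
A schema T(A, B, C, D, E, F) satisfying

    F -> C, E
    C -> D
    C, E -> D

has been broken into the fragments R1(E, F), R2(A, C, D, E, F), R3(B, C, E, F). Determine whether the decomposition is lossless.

No

Chase test. Columns are A, B, C, D, E, F; row i has aⱼ where attribute j ∈ Ri, else bᵢⱼ.
Initial tableau (one row per fragment):
  row 1: b11 b12 b13 b14 a5 a6
  row 2: a1 b22 a3 a4 a5 a6
  row 3: b31 a2 a3 b34 a5 a6
Rows 1 and 2 agree on F; apply F→C, E and equate their C, E entries.
Rows 1 and 2 agree on C; apply C→D and equate their D entries.
Rows 1 and 3 agree on C; apply C→D and equate their D entries.
No row becomes fully distinguished — the join is lossy.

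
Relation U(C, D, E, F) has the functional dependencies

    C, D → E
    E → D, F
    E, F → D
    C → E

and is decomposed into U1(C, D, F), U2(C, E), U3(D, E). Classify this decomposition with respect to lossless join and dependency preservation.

Lossless test (chase): Rows 2 and 3 agree on E; apply E→D, F and equate their D, F entries. Rows 1 and 2 agree on C; apply C→E and equate their E entries. Rows 1 and 2 agree on E; apply E→D, F and equate their D, F entries. Row 1 is now all distinguished symbols — the join is lossless.
Dependency preservation: the restricted closure of {E} across the fragments never reaches {D, F}, so E → D, F cannot be enforced without a join — not preserved.

lossless but not dependency-preserving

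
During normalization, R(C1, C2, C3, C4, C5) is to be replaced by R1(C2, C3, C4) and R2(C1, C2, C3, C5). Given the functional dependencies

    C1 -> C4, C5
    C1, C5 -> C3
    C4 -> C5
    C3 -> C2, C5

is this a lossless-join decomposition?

Common attributes: R1 ∩ R2 = {C2, C3}.
Closure of {C2, C3}: C3 → C2, C5 applies, adding C5. So (C2, C3)⁺ = {C2, C3, C5}.
The closure contains neither all of R1 = {C2, C3, C4} nor all of R2 = {C1, C2, C3, C5}, so the common attributes are not a superkey of either fragment. The join is lossy.

No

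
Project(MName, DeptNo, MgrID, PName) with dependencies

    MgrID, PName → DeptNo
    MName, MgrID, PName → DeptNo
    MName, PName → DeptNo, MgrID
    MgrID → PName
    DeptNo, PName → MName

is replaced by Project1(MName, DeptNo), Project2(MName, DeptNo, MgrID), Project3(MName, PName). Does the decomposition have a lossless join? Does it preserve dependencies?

lossy and not dependency-preserving

Lossless test (chase): applying each FD to every pair of rows produces no changes in the tableau, so no row becomes fully distinguished — the join is lossy.
Dependency preservation: the restricted closure of {MName, PName} across the fragments never reaches {DeptNo, MgrID}, so MName, PName → DeptNo, MgrID cannot be enforced without a join — not preserved.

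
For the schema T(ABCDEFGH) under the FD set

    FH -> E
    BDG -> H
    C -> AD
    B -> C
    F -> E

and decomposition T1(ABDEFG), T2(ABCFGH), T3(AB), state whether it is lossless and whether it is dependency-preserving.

lossless but not dependency-preserving

Lossless test (chase): Rows 1 and 2 agree on B; apply B→C and equate their C entries. Rows 1 and 3 agree on B; apply B→C and equate their C entries. Rows 1 and 2 agree on F; apply F→E and equate their E entries. Rows 1 and 2 agree on C; apply C→AD and equate their AD entries. Rows 1 and 3 agree on C; apply C→AD and equate their AD entries. Rows 1 and 2 agree on BDG; apply BDG→H and equate their H entries. Row 1 is now all distinguished symbols — the join is lossless.
Dependency preservation: the restricted closure of {C} across the fragments never reaches {AD}, so C → AD cannot be enforced without a join — not preserved.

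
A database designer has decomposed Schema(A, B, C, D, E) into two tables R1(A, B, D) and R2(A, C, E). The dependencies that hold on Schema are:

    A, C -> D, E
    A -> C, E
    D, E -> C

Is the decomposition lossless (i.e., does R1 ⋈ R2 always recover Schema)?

Common attributes: R1 ∩ R2 = {A}.
Closure of {A}: A → C, E applies, adding C, E; A, C → D, E applies, adding D. So (A)⁺ = {A, C, D, E}.
This closure contains every attribute of R2, so R1 ∩ R2 → R2. The join is lossless.

Yes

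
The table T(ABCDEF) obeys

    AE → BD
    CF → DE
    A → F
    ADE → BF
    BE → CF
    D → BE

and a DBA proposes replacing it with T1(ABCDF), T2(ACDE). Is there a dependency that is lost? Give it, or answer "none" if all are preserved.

BE → CF

Check BE → CF: no single fragment contains all of {BCEF}, and the restricted closure of {BE} across the fragments never reaches {CF}.
AE → BD is preserved.
CF → DE is preserved.
A → F is preserved.
ADE → BF is preserved.
D → BE is preserved.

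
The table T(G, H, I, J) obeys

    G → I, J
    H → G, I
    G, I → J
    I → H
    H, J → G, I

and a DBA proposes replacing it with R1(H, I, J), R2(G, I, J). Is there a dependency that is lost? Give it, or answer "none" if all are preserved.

none

G → I, J lies within R2.
H → G, I: restricted closure across fragments reaches G, I.
G, I → J lies within R2.
I → H lies within R1.
H, J → G, I: restricted closure across fragments reaches G, I.
Every dependency is enforceable on the fragments, so the decomposition is dependency-preserving.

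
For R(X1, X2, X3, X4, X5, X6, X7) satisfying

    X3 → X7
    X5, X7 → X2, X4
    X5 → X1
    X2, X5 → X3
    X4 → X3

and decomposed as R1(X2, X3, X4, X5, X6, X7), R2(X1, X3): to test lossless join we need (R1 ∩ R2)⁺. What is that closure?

R1 ∩ R2 = {X3}.
X3 → X7 applies, adding X7
Closure: {X3, X7}.

X3, X7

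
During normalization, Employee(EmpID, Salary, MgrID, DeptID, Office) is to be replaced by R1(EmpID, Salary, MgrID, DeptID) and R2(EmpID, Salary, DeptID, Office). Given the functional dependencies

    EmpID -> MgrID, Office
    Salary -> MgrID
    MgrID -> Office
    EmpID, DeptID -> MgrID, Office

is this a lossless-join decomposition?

Common attributes: R1 ∩ R2 = {EmpID, Salary, DeptID}.
Closure of {EmpID, Salary, DeptID}: EmpID → MgrID, Office applies, adding MgrID, Office. So (EmpID, Salary, DeptID)⁺ = {EmpID, Salary, MgrID, DeptID, Office}.
This closure contains every attribute of R1, so R1 ∩ R2 → R1. The join is lossless.

Yes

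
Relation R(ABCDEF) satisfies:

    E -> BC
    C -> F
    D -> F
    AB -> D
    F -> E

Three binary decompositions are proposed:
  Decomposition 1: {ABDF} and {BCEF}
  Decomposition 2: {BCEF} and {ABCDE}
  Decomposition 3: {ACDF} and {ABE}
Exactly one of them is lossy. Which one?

Decomposition 3

Decomposition 1: common = {BF}, closure = {BCEF} → lossless.
Decomposition 2: common = {BCE}, closure = {BCEF} → lossless.
Decomposition 3: common = {A}, closure = {A} → lossy.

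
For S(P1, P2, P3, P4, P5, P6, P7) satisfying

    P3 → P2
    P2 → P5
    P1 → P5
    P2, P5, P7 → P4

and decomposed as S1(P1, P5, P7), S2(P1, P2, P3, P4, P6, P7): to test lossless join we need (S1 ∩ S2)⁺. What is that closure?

S1 ∩ S2 = {P1, P7}.
P1 → P5 applies, adding P5
Closure: {P1, P5, P7}.

P1, P5, P7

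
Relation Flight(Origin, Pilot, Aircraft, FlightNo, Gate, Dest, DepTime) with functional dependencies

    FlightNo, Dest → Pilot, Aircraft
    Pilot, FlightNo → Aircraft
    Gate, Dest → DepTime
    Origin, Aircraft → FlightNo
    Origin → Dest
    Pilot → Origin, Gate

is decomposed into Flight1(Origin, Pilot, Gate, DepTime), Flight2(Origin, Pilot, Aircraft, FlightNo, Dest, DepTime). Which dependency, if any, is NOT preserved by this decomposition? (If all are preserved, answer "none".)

Gate, Dest → DepTime

Check Gate, Dest → DepTime: no single fragment contains all of {Gate, Dest, DepTime}, and the restricted closure of {Gate, Dest} across the fragments never reaches {DepTime}.
FlightNo, Dest → Pilot, Aircraft is preserved.
Pilot, FlightNo → Aircraft is preserved.
Origin, Aircraft → FlightNo is preserved.
Origin → Dest is preserved.
Pilot → Origin, Gate is preserved.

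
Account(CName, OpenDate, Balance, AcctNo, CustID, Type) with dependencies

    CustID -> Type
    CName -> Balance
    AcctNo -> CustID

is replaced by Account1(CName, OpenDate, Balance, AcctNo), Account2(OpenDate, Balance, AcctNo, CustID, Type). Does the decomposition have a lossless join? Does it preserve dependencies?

lossless and dependency-preserving

Lossless test: (OpenDate, Balance, AcctNo)⁺ = {OpenDate, Balance, AcctNo, CustID, Type}, which contains all of one fragment — lossless.
Dependency preservation: every FD's attributes lie within a single fragment, so each can be enforced locally — preserved.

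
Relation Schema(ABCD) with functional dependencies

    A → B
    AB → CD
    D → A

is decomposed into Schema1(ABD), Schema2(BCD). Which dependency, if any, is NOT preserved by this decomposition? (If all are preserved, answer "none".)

A → B lies within Schema1.
AB → CD: restricted closure across fragments reaches CD.
D → A lies within Schema1.
Every dependency is enforceable on the fragments, so the decomposition is dependency-preserving.

none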